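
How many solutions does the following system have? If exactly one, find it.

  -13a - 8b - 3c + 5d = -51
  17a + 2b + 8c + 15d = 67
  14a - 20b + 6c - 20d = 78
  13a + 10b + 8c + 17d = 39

a = 5, b = -1, c = -2, d = 0

Row-reduce the augmented matrix:
R1 ← R1 / (-13).
R2 ← R2 − 17·R1.
R3 ← R3 − 14·R1.
R4 ← R4 − 13·R1.
R2 ← R2 / (-110/13).
R1 ← R1 − 8/13·R2.
R3 ← R3 + 372/13·R2.
R4 ← R4 − 2·R2.
R3 ← R3 / (-606/55).
R1 ← R1 − 29/55·R3.
R2 ← R2 + 53/110·R3.
R4 ← R4 − 328/55·R3.
R4 ← R4 / (-6134/303).
R1 ← R1 + 910/303·R4.
R2 ← R2 − 775/606·R4.
R3 ← R3 − 2405/303·R4.
Reading off the reduced rows gives a = 5, b = -1, c = -2, d = 0.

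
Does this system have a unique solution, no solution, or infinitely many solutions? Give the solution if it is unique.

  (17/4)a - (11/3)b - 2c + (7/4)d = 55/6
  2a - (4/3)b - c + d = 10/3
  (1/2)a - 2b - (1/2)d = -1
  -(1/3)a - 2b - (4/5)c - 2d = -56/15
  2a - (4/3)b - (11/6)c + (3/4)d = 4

Row-reduce:
R1 ← R1 / (17/4).
R2 ← R2 − 2·R1.
R3 ← R3 − 1/2·R1.
R4 ← R4 + 1/3·R1.
R5 ← R5 − 2·R1.
R2 ← R2 / (20/51).
R1 ← R1 + 44/51·R2.
R3 ← R3 + 80/51·R2.
R4 ← R4 + 350/153·R2.
R5 ← R5 − 20/51·R2.
Swap R3 and R4.
R3 ← R3 / (-13/10).
R1 ← R1 + 3/5·R3.
R2 ← R2 + 3/20·R3.
R5 ← R5 + 5/6·R3.
Swap R4 and R5.
R4 ← R4 / (133/468).
R1 ← R1 − 77/65·R4.
R2 ← R2 − 71/130·R4.
R3 ← R3 − 25/39·R4.
Row 5 reduces to 0 = -6, a contradiction. The system is inconsistent.

no solution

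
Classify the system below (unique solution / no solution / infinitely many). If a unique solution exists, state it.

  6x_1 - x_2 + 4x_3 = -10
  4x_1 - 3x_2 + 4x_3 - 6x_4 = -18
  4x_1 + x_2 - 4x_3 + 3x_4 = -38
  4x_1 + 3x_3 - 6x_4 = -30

Row-reduce the augmented matrix:
R1 ← R1 / (6).
R2 ← R2 − 4·R1.
R3 ← R3 − 4·R1.
R4 ← R4 − 4·R1.
R2 ← R2 / (-7/3).
R1 ← R1 + 1/6·R2.
R3 ← R3 − 5/3·R2.
R4 ← R4 − 2/3·R2.
R3 ← R3 / (-40/7).
R1 ← R1 − 4/7·R3.
R2 ← R2 + 4/7·R3.
R4 ← R4 − 5/7·R3.
R4 ← R4 / (-63/8).
R1 ← R1 − 3/10·R4.
R2 ← R2 − 27/10·R4.
R3 ← R3 − 9/40·R4.
Reading off the reduced rows gives x_1 = -6, x_2 = -2, x_3 = 6, x_4 = 4.

x_1 = -6, x_2 = -2, x_3 = 6, x_4 = 4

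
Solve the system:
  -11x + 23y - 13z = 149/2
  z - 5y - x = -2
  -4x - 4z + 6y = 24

no solution

Row-reduce:
R1 ← R1 / (-11).
R2 ← R2 + 1·R1.
R3 ← R3 + 4·R1.
R2 ← R2 / (-78/11).
R1 ← R1 + 23/11·R2.
R3 ← R3 + 26/11·R2.
Row 3 reduces to 0 = -1/6, a contradiction. The system is inconsistent.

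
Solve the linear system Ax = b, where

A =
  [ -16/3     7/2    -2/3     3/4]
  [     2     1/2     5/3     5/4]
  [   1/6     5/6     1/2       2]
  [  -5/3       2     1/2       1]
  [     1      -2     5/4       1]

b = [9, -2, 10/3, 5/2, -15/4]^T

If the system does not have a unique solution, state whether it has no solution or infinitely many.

no solution

Row-reduce:
R1 ← R1 / (-16/3).
R2 ← R2 − 2·R1.
R3 ← R3 − 1/6·R1.
R4 ← R4 + 5/3·R1.
R5 ← R5 − 1·R1.
R2 ← R2 / (29/16).
R1 ← R1 + 21/32·R2.
R3 ← R3 − 181/192·R2.
R4 ← R4 − 29/32·R2.
R5 ← R5 + 43/32·R2.
R3 ← R3 / (-269/1044).
R1 ← R1 − 37/58·R3.
R2 ← R2 − 68/87·R3.
R5 ← R5 − 757/348·R3.
Swap R4 and R5.
R4 ← R4 / (13595/1076).
R1 ← R1 − 1857/538·R4.
R2 ← R2 − 2457/538·R4.
R3 ← R3 + 1281/269·R4.
Row 5 reduces to 0 = -1, a contradiction. The system is inconsistent.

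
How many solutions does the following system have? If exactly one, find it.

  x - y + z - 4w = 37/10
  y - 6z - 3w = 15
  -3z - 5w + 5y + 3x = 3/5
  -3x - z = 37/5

Row-reduce the augmented matrix:
R3 ← R3 − 3·R1.
R4 ← R4 + 3·R1.
R1 ← R1 + 1·R2.
R3 ← R3 − 8·R2.
R4 ← R4 + 3·R2.
R3 ← R3 / (42).
R1 ← R1 + 5·R3.
R2 ← R2 + 6·R3.
R4 ← R4 + 16·R3.
R4 ← R4 / (-193/21).
R1 ← R1 + 139/42·R4.
R2 ← R2 − 10/7·R4.
R3 ← R3 − 31/42·R4.
Reading off the reduced rows gives x = -9/5, y = -3/2, z = -2, w = -3/2.

x = -9/5, y = -3/2, z = -2, w = -3/2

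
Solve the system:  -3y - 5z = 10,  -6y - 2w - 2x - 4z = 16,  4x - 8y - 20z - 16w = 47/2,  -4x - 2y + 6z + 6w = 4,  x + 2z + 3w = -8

Row-reduce:
Swap R1 and R2.
R1 ← R1 / (-2).
R3 ← R3 − 4·R1.
R4 ← R4 + 4·R1.
R5 ← R5 − 1·R1.
R2 ← R2 / (-3).
R1 ← R1 − 3·R2.
R3 ← R3 + 20·R2.
R4 ← R4 − 10·R2.
R5 ← R5 + 3·R2.
R3 ← R3 / (16/3).
R1 ← R1 + 3·R3.
R2 ← R2 − 5/3·R3.
R4 ← R4 + 8/3·R3.
R5 ← R5 − 5·R3.
Swap R4 and R5.
R4 ← R4 / (83/4).
R1 ← R1 + 41/4·R4.
R2 ← R2 − 25/4·R4.
R3 ← R3 + 15/4·R4.
Row 5 reduces to 0 = -1/4, a contradiction. The system is inconsistent.

no solution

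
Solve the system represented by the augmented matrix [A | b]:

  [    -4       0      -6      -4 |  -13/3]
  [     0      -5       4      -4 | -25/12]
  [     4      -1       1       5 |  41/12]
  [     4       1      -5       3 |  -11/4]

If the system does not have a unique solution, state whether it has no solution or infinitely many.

Row-reduce the augmented matrix:
R1 ← R1 / (-4).
R3 ← R3 − 4·R1.
R4 ← R4 − 4·R1.
R2 ← R2 / (-5).
R3 ← R3 + 1·R2.
R4 ← R4 − 1·R2.
R3 ← R3 / (-29/5).
R1 ← R1 − 3/2·R3.
R2 ← R2 + 4/5·R3.
R4 ← R4 + 51/5·R3.
R4 ← R4 / (-144/29).
R1 ← R1 − 85/58·R4.
R2 ← R2 − 16/29·R4.
R3 ← R3 + 9/29·R4.
Reading off the reduced rows gives x_1 = -1, x_2 = -1/4, x_3 = 1/2, x_4 = 4/3.

x_1 = -1, x_2 = -1/4, x_3 = 1/2, x_4 = 4/3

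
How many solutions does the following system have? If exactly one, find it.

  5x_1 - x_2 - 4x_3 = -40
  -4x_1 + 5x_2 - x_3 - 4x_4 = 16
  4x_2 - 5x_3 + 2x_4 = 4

infinitely many solutions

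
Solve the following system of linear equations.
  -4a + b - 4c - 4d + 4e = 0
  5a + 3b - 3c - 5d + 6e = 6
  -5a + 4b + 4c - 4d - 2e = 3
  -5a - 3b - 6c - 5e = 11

infinitely many solutions

Row-reduce:
R1 ← R1 / (-4).
R2 ← R2 − 5·R1.
R3 ← R3 + 5·R1.
R4 ← R4 + 5·R1.
R2 ← R2 / (17/4).
R1 ← R1 + 1/4·R2.
R3 ← R3 − 11/4·R2.
R4 ← R4 + 17/4·R2.
R3 ← R3 / (241/17).
R1 ← R1 − 9/17·R3.
R2 ← R2 + 32/17·R3.
R4 ← R4 + 9·R3.
R4 ← R4 / (-62/241).
R1 ← R1 − 32/241·R4.
R2 ← R2 + 328/241·R4.
R3 ← R3 − 127/241·R4.
Rank is 4 with 5 unknowns, leaving e free.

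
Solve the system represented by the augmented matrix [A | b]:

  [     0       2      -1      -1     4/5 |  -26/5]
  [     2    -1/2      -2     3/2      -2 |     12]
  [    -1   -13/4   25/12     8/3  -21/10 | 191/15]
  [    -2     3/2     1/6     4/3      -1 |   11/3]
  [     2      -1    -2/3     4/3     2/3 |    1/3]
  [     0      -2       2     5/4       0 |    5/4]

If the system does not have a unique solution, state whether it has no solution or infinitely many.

no solution

Row-reduce:
Swap R1 and R2.
R1 ← R1 / (2).
R3 ← R3 + 1·R1.
R4 ← R4 + 2·R1.
R5 ← R5 − 2·R1.
R2 ← R2 / (2).
R1 ← R1 + 1/4·R2.
R3 ← R3 + 7/2·R2.
R4 ← R4 − 1·R2.
R5 ← R5 + 1/2·R2.
R6 ← R6 + 2·R2.
R3 ← R3 / (-2/3).
R1 ← R1 + 9/8·R3.
R2 ← R2 + 1/2·R3.
R4 ← R4 + 4/3·R3.
R5 ← R5 − 13/12·R3.
R6 ← R6 − 1·R3.
Swap R4 and R5.
R4 ← R4 / (55/24).
R1 ← R1 + 35/16·R4.
R2 ← R2 + 7/4·R4.
R3 ← R3 + 5/2·R4.
R6 ← R6 − 11/4·R4.
Swap R5 and R6.
R5 ← R5 / (-15/8).
R1 ← R1 − 91/44·R5.
R2 ← R2 − 193/110·R5.
R3 ← R3 − 293/110·R5.
R4 ← R4 − 1/22·R5.
Row 6 reduces to 0 = -1, a contradiction. The system is inconsistent.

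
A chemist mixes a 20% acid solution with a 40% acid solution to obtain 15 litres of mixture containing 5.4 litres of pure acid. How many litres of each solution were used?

Let a = litres of solution A, b = litres of solution B.
  b + a = 15
  (1/5)a + (2/5)b = 27/5
Row-reduce the augmented matrix:
R2 ← R2 − 1/5·R1.
R2 ← R2 / (1/5).
R1 ← R1 − 1·R2.
Reading off the reduced rows gives a = 3, b = 12.

litres of solution A: 3, litres of solution B: 12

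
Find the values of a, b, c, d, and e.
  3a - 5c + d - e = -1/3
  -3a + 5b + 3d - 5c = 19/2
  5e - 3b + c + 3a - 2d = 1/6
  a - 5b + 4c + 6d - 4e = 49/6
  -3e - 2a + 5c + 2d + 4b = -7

Row-reduce the augmented matrix:
R1 ← R1 / (3).
R2 ← R2 + 3·R1.
R3 ← R3 − 3·R1.
R4 ← R4 − 1·R1.
R5 ← R5 + 2·R1.
R2 ← R2 / (5).
R3 ← R3 + 3·R2.
R4 ← R4 + 5·R2.
R5 ← R5 − 4·R2.
Swap R3 and R4.
R3 ← R3 / (-13/3).
R1 ← R1 + 5/3·R3.
R2 ← R2 + 2·R3.
R5 ← R5 − 29/3·R3.
R4 ← R4 / (-3/5).
R1 ← R1 + 44/13·R4.
R2 ← R2 + 238/65·R4.
R3 ← R3 + 29/13·R4.
R5 ← R5 − 1367/65·R4.
R5 ← R5 / (176).
R1 ← R1 + 29·R5.
R2 ← R2 + 31·R5.
R3 ← R3 + 19·R5.
R4 ← R4 + 9·R5.
Reading off the reduced rows gives a = -2, b = -3/2, c = -1, d = 2, e = 4/3.

a = -2, b = -3/2, c = -1, d = 2, e = 4/3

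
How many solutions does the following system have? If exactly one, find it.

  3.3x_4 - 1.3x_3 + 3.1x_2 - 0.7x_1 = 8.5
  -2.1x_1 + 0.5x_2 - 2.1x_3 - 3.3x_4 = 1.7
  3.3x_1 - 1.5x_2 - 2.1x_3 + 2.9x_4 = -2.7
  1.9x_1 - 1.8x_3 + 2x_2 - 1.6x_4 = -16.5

x_1 = -5, x_2 = -2, x_3 = -1, x_4 = 3

Row-reduce the augmented matrix:
R1 ← R1 / (-7/10).
R2 ← R2 + 21/10·R1.
R3 ← R3 − 33/10·R1.
R4 ← R4 − 19/10·R1.
R2 ← R2 / (-44/5).
R1 ← R1 + 31/7·R2.
R3 ← R3 − 459/35·R2.
R4 ← R4 − 729/70·R2.
R3 ← R3 / (-8541/1540).
R1 ← R1 − 293/308·R3.
R2 ← R2 + 9/44·R3.
R4 ← R4 + 9851/3080·R3.
R4 ← R4 / (-646043/85410).
R1 ← R1 − 14693/8541·R4.
R2 ← R2 − 1466/949·R4.
R3 ← R3 − 1870/8541·R4.
Reading off the reduced rows gives x_1 = -5, x_2 = -2, x_3 = -1, x_4 = 3.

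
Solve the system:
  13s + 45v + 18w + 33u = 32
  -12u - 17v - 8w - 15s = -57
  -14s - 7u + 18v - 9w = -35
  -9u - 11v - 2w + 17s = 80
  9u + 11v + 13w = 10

no solution

Row-reduce:
R1 ← R1 / (33).
R2 ← R2 + 12·R1.
R3 ← R3 + 7·R1.
R4 ← R4 + 9·R1.
R5 ← R5 − 9·R1.
R2 ← R2 / (-7/11).
R1 ← R1 − 15/11·R2.
R3 ← R3 − 303/11·R2.
R4 ← R4 − 14/11·R2.
R5 ← R5 + 14/11·R2.
R3 ← R3 / (-477/7).
R1 ← R1 + 18/7·R3.
R2 ← R2 − 16/7·R3.
R5 ← R5 − 11·R3.
Swap R4 and R5.
R4 ← R4 / (-80987/1431).
R1 ← R1 + 234/53·R4.
R2 ← R2 − 1217/1431·R4.
R3 ← R3 − 9574/1431·R4.
Row 5 reduces to 0 = -2, a contradiction. The system is inconsistent.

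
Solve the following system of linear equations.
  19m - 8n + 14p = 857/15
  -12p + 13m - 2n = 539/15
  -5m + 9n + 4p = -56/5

Row-reduce the augmented matrix:
R1 ← R1 / (19).
R2 ← R2 − 13·R1.
R3 ← R3 + 5·R1.
R2 ← R2 / (66/19).
R1 ← R1 + 8/19·R2.
R3 ← R3 − 131/19·R2.
R3 ← R3 / (1667/33).
R1 ← R1 + 62/33·R3.
R2 ← R2 + 205/33·R3.
Reading off the reduced rows gives m = 3, n = 1/3, p = 1/5.

m = 3, n = 1/3, p = 1/5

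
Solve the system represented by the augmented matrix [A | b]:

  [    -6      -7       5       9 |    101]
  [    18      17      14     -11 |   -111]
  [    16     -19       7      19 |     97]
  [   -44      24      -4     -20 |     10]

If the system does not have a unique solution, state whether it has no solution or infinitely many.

no solution

Row-reduce:
R1 ← R1 / (-6).
R2 ← R2 − 18·R1.
R3 ← R3 − 16·R1.
R4 ← R4 + 44·R1.
R2 ← R2 / (-4).
R1 ← R1 − 7/6·R2.
R3 ← R3 + 113/3·R2.
R4 ← R4 − 226/3·R2.
R3 ← R3 / (-1011/4).
R1 ← R1 − 61/8·R3.
R2 ← R2 + 29/4·R3.
R4 ← R4 − 1011/2·R3.
Row 4 reduces to 0 = 2, a contradiction. The system is inconsistent.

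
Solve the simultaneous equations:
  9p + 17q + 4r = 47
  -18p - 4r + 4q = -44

infinitely many solutions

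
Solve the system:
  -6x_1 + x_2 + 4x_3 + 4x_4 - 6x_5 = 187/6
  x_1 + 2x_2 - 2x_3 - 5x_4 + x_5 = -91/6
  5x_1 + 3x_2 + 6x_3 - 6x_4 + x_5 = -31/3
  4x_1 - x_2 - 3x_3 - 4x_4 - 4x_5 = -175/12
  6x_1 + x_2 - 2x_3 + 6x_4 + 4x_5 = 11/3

Row-reduce the augmented matrix:
R1 ← R1 / (-6).
R2 ← R2 − 1·R1.
R3 ← R3 − 5·R1.
R4 ← R4 − 4·R1.
R5 ← R5 − 6·R1.
R2 ← R2 / (13/6).
R1 ← R1 + 1/6·R2.
R3 ← R3 − 23/6·R2.
R4 ← R4 + 1/3·R2.
R5 ← R5 − 2·R2.
R3 ← R3 / (152/13).
R1 ← R1 + 10/13·R3.
R2 ← R2 + 8/13·R3.
R4 ← R4 + 7/13·R3.
R5 ← R5 − 42/13·R3.
R4 ← R4 / (-269/152).
R1 ← R1 + 51/76·R4.
R2 ← R2 + 33/19·R4.
R3 ← R3 − 65/152·R4.
R5 ← R5 − 959/76·R4.
R5 ← R5 / (-15938/269).
R1 ← R1 − 1033/269·R5.
R2 ← R2 − 2104/269·R5.
R3 ← R3 + 624/269·R5.
R4 ← R4 − 1244/269·R5.
Reading off the reduced rows gives x_1 = -1, x_2 = 3/2, x_3 = 5/4, x_4 = 8/3, x_5 = -4/3.

x_1 = -1, x_2 = 3/2, x_3 = 5/4, x_4 = 8/3, x_5 = -4/3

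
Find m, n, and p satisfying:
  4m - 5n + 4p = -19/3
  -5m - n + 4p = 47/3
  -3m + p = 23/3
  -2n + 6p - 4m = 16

m = -2, n = 1, p = 5/3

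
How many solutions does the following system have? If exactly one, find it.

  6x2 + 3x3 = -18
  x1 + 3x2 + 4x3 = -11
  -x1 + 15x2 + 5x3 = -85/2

no solution

Row-reduce:
Swap R1 and R2.
R3 ← R3 + 1·R1.
R2 ← R2 / (6).
R1 ← R1 − 3·R2.
R3 ← R3 − 18·R2.
Row 3 reduces to 0 = 1/2, a contradiction. The system is inconsistent.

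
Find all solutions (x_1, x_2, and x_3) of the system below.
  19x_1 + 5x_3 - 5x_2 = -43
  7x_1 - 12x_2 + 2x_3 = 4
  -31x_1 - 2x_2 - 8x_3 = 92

Row-reduce:
R1 ← R1 / (19).
R2 ← R2 − 7·R1.
R3 ← R3 + 31·R1.
R2 ← R2 / (-193/19).
R1 ← R1 + 5/19·R2.
R3 ← R3 + 193/19·R2.
Row 3 reduces to 0 = 2, a contradiction. The system is inconsistent.

no solution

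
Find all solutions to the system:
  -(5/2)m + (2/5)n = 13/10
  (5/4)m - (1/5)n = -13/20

Row-reduce:
R1 ← R1 / (-5/2).
R2 ← R2 − 5/4·R1.
Rank is 1 with 2 unknowns, leaving n free.

infinitely many solutions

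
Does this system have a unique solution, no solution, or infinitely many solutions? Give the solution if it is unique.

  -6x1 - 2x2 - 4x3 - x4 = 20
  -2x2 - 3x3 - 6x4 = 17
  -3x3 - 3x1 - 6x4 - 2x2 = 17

Row-reduce:
R1 ← R1 / (-6).
R3 ← R3 + 3·R1.
R2 ← R2 / (-2).
R1 ← R1 − 1/3·R2.
R3 ← R3 + 1·R2.
R3 ← R3 / (1/2).
R1 ← R1 − 1/6·R3.
R2 ← R2 − 3/2·R3.
Rank is 3 with 4 unknowns, leaving x4 free.

infinitely many solutions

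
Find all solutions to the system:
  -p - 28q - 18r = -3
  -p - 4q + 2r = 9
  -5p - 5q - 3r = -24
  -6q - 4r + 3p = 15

p = 5, q = -2, r = 3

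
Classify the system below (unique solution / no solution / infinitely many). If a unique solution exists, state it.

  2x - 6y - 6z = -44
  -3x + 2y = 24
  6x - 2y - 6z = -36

Row-reduce the augmented matrix:
R1 ← R1 / (2).
R2 ← R2 + 3·R1.
R3 ← R3 − 6·R1.
R2 ← R2 / (-7).
R1 ← R1 + 3·R2.
R3 ← R3 − 16·R2.
R3 ← R3 / (-60/7).
R1 ← R1 − 6/7·R3.
R2 ← R2 − 9/7·R3.
Reading off the reduced rows gives x = -4, y = 6, z = 0.

x = -4, y = 6, z = 0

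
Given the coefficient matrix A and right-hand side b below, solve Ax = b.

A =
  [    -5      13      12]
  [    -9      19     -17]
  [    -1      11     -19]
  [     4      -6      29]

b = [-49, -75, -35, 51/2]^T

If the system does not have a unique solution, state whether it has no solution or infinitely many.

no solution

Row-reduce:
R1 ← R1 / (-5).
R2 ← R2 + 9·R1.
R3 ← R3 + 1·R1.
R4 ← R4 − 4·R1.
R2 ← R2 / (-22/5).
R1 ← R1 + 13/5·R2.
R3 ← R3 − 42/5·R2.
R4 ← R4 − 22/5·R2.
R3 ← R3 / (-1046/11).
R1 ← R1 − 449/22·R3.
R2 ← R2 − 193/22·R3.
Row 4 reduces to 0 = -1/2, a contradiction. The system is inconsistent.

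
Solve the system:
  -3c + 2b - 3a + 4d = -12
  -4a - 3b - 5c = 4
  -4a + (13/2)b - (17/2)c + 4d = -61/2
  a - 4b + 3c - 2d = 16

Row-reduce:
R1 ← R1 / (-3).
R2 ← R2 + 4·R1.
R3 ← R3 + 4·R1.
R4 ← R4 − 1·R1.
R2 ← R2 / (-17/3).
R1 ← R1 + 2/3·R2.
R3 ← R3 − 23/6·R2.
R4 ← R4 + 10/3·R2.
R3 ← R3 / (-88/17).
R1 ← R1 − 19/17·R3.
R2 ← R2 − 3/17·R3.
R4 ← R4 − 44/17·R3.
Row 4 reduces to 0 = -1/4, a contradiction. The system is inconsistent.

no solution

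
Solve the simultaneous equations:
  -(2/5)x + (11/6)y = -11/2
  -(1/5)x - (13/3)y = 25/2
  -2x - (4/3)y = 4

no solution

Row-reduce:
R1 ← R1 / (-2/5).
R2 ← R2 + 1/5·R1.
R3 ← R3 + 2·R1.
R2 ← R2 / (-21/4).
R1 ← R1 + 55/12·R2.
R3 ← R3 + 21/2·R2.
Row 3 reduces to 0 = 1, a contradiction. The system is inconsistent.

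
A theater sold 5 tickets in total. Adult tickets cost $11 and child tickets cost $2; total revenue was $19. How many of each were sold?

Let a = adult tickets, c = child tickets.
  a + c = 5
  11a + 2c = 19
From equation 1: a = 5 − c.
Substitute into equation 2 and solve: c = 4.
Then a = 1.

adult tickets: 1, child tickets: 4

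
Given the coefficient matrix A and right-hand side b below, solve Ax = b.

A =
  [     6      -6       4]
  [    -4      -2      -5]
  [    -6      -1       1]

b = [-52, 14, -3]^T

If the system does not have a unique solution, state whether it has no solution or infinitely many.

x_1 = -1, x_2 = 5, x_3 = -4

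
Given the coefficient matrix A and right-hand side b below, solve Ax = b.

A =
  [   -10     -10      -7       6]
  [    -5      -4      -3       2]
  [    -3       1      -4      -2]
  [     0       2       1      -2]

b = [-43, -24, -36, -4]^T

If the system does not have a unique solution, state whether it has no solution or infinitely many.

Row-reduce:
R1 ← R1 / (-10).
R2 ← R2 + 5·R1.
R3 ← R3 + 3·R1.
R1 ← R1 − 1·R2.
R3 ← R3 − 4·R2.
R4 ← R4 − 2·R2.
R3 ← R3 / (-39/10).
R1 ← R1 − 1/5·R3.
R2 ← R2 − 1/2·R3.
Row 4 reduces to 0 = 1, a contradiction. The system is inconsistent.

no solution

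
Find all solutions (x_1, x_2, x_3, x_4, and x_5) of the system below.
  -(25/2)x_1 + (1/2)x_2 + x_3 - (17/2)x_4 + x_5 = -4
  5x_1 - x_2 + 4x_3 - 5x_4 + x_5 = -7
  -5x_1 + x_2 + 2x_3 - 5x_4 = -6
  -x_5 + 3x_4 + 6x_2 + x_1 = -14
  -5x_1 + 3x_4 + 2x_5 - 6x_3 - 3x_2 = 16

infinitely many solutions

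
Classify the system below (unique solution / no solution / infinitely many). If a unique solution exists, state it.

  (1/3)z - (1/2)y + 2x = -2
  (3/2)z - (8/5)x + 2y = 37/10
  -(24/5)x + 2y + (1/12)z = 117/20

Row-reduce:
R1 ← R1 / (2).
R2 ← R2 + 8/5·R1.
R3 ← R3 + 24/5·R1.
R2 ← R2 / (8/5).
R1 ← R1 + 1/4·R2.
R3 ← R3 − 4/5·R2.
Rank is 2 with 3 unknowns, leaving z free.

infinitely many solutions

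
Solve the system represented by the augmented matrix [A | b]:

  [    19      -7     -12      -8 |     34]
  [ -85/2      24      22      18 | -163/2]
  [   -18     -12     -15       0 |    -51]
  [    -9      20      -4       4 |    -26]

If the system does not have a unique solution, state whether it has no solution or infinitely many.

Row-reduce:
R1 ← R1 / (19).
R2 ← R2 + 85/2·R1.
R3 ← R3 + 18·R1.
R4 ← R4 + 9·R1.
R2 ← R2 / (317/38).
R1 ← R1 + 7/19·R2.
R3 ← R3 + 354/19·R2.
R4 ← R4 − 317/19·R2.
R3 ← R3 / (-11787/317).
R1 ← R1 + 268/317·R3.
R2 ← R2 + 184/317·R3.
Row 4 reduces to 0 = 1, a contradiction. The system is inconsistent.

no solution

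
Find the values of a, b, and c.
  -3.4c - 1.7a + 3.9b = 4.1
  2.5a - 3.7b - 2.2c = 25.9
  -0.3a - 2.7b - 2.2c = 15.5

Row-reduce the augmented matrix:
R1 ← R1 / (-17/10).
R2 ← R2 − 5/2·R1.
R3 ← R3 + 3/10·R1.
R2 ← R2 / (173/85).
R1 ← R1 + 39/17·R2.
R3 ← R3 + 288/85·R2.
R3 ← R3 / (-11752/865).
R1 ← R1 + 1058/173·R3.
R2 ← R2 + 612/173·R3.
Reading off the reduced rows gives a = 3, b = -2, c = -5.

a = 3, b = -2, c = -5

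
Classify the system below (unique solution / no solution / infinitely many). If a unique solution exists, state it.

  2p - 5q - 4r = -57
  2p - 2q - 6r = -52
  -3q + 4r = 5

p = -6, q = 5, r = 5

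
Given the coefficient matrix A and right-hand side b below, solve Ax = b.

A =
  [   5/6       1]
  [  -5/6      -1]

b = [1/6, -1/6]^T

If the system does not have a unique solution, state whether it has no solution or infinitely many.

Row-reduce:
R1 ← R1 / (5/6).
R2 ← R2 + 5/6·R1.
Rank is 1 with 2 unknowns, leaving x_2 free.

infinitely many solutions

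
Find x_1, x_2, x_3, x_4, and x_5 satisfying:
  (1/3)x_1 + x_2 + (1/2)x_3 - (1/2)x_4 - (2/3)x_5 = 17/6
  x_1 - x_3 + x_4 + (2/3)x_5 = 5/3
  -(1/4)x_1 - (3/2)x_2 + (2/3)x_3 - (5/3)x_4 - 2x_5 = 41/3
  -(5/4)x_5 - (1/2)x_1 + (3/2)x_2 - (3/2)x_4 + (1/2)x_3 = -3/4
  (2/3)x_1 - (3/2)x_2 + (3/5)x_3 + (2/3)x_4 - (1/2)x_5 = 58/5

Row-reduce the augmented matrix:
R1 ← R1 / (1/3).
R2 ← R2 − 1·R1.
R3 ← R3 + 1/4·R1.
R4 ← R4 + 1/2·R1.
R5 ← R5 − 2/3·R1.
R2 ← R2 / (-3).
R1 ← R1 − 3·R2.
R3 ← R3 + 3/4·R2.
R4 ← R4 − 3·R2.
R5 ← R5 + 7/2·R2.
R3 ← R3 / (5/3).
R1 ← R1 + 1·R3.
R2 ← R2 − 5/6·R3.
R4 ← R4 + 5/4·R3.
R5 ← R5 − 151/60·R3.
R4 ← R4 / (-7/4).
R1 ← R1 + 3/5·R4.
R2 ← R2 − 1/2·R4.
R3 ← R3 + 8/5·R4.
R5 ← R5 − 833/300·R4.
R5 ← R5 / (-181/300).
R1 ← R1 + 59/105·R5.
R2 ← R2 − 17/126·R5.
R3 ← R3 + 23/210·R5.
R4 ← R4 − 47/42·R5.
Reading off the reduced rows gives x_1 = 6, x_2 = -3, x_3 = 1, x_4 = 0, x_5 = -5.

x_1 = 6, x_2 = -3, x_3 = 1, x_4 = 0, x_5 = -5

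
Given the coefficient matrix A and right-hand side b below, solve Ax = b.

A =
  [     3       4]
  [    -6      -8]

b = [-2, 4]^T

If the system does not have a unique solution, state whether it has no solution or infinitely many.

Row-reduce:
R1 ← R1 / (3).
R2 ← R2 + 6·R1.
Rank is 1 with 2 unknowns, leaving x_2 free.

infinitely many solutions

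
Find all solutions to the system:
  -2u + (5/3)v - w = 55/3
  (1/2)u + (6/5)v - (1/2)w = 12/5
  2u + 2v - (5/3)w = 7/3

Row-reduce the augmented matrix:
R1 ← R1 / (-2).
R2 ← R2 − 1/2·R1.
R3 ← R3 − 2·R1.
R2 ← R2 / (97/60).
R1 ← R1 + 5/6·R2.
R3 ← R3 − 11/3·R2.
R3 ← R3 / (-281/291).
R1 ← R1 − 11/97·R3.
R2 ← R2 + 45/97·R3.
Reading off the reduced rows gives u = -5, v = 2, w = -5.

u = -5, v = 2, w = -5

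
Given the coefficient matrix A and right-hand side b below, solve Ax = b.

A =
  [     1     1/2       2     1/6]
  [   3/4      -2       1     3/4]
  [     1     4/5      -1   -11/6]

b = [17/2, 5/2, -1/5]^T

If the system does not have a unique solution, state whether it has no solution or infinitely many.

Row-reduce:
R2 ← R2 − 3/4·R1.
R3 ← R3 − 1·R1.
R2 ← R2 / (-19/8).
R1 ← R1 − 1/2·R2.
R3 ← R3 − 3/10·R2.
R3 ← R3 / (-291/95).
R1 ← R1 − 36/19·R3.
R2 ← R2 − 4/19·R3.
Rank is 3 with 4 unknowns, leaving x_4 free.

infinitely many solutions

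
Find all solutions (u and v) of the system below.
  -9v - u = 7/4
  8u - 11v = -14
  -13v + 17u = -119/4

Row-reduce the augmented matrix:
R1 ← R1 / (-1).
R2 ← R2 − 8·R1.
R3 ← R3 − 17·R1.
R2 ← R2 / (-83).
R1 ← R1 − 9·R2.
R3 ← R3 + 166·R2.
R3 reduces to 0 = 0, so the extra equation is consistent.
Reading off the reduced rows gives u = -7/4, v = 0.

u = -7/4, v = 0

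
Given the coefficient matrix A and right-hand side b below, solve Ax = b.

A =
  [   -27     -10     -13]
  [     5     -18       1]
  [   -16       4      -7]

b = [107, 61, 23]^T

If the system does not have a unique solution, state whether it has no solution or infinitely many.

infinitely many solutions

Row-reduce:
R1 ← R1 / (-27).
R2 ← R2 − 5·R1.
R3 ← R3 + 16·R1.
R2 ← R2 / (-536/27).
R1 ← R1 − 10/27·R2.
R3 ← R3 − 268/27·R2.
Rank is 2 with 3 unknowns, leaving x_3 free.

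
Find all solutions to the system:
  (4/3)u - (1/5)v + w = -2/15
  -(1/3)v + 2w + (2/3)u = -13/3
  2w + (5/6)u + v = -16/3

Row-reduce the augmented matrix:
R1 ← R1 / (4/3).
R2 ← R2 − 2/3·R1.
R3 ← R3 − 5/6·R1.
R2 ← R2 / (-7/30).
R1 ← R1 + 3/20·R2.
R3 ← R3 − 9/8·R2.
R3 ← R3 / (241/28).
R1 ← R1 + 3/14·R3.
R2 ← R2 + 45/7·R3.
Reading off the reduced rows gives u = 2, v = -1, w = -3.

u = 2, v = -1, w = -3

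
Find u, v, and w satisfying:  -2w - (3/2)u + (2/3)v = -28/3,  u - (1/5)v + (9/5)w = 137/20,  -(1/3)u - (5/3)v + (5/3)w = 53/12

Row-reduce the augmented matrix:
R1 ← R1 / (-3/2).
R2 ← R2 − 1·R1.
R3 ← R3 + 1/3·R1.
R2 ← R2 / (11/45).
R1 ← R1 + 4/9·R2.
R3 ← R3 + 49/27·R2.
R3 ← R3 / (184/33).
R1 ← R1 − 24/11·R3.
R2 ← R2 − 21/11·R3.
Reading off the reduced rows gives u = 3, v = -5/4, w = 2.

u = 3, v = -5/4, w = 2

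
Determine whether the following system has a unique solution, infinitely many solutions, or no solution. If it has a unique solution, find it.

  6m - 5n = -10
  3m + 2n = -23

Row-reduce the augmented matrix:
R1 ← R1 / (6).
R2 ← R2 − 3·R1.
R2 ← R2 / (9/2).
R1 ← R1 + 5/6·R2.
Reading off the reduced rows gives m = -5, n = -4.

m = -5, n = -4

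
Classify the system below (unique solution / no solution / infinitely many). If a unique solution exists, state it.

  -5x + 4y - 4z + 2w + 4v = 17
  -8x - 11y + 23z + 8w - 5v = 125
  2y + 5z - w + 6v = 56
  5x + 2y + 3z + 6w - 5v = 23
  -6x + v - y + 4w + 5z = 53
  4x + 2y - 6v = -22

Row-reduce the augmented matrix:
R1 ← R1 / (-5).
R2 ← R2 + 8·R1.
R4 ← R4 − 5·R1.
R5 ← R5 + 6·R1.
R6 ← R6 − 4·R1.
R2 ← R2 / (-87/5).
R1 ← R1 + 4/5·R2.
R3 ← R3 − 2·R2.
R4 ← R4 − 6·R2.
R5 ← R5 + 29/5·R2.
R6 ← R6 − 26/5·R2.
R3 ← R3 / (243/29).
R1 ← R1 + 16/29·R3.
R2 ← R2 + 49/29·R3.
R4 ← R4 − 265/29·R3.
R6 ← R6 − 162/29·R3.
R4 ← R4 / (2465/243).
R1 ← R1 + 158/243·R4.
R2 ← R2 + 89/243·R4.
R3 ← R3 + 13/243·R4.
R6 ← R6 − 10/3·R4.
Swap R5 and R6.
R5 ← R5 / (-2974/493).
R1 ← R1 + 1506/2465·R5.
R2 ← R2 − 3052/2465·R5.
R3 ← R3 − 1249/2465·R5.
R4 ← R4 + 2441/2465·R5.
R6 reduces to 0 = 0, so the extra equation is consistent.
Reading off the reduced rows gives x = -1, y = 3, z = 6, w = 4, v = 4.

x = -1, y = 3, z = 6, w = 4, v = 4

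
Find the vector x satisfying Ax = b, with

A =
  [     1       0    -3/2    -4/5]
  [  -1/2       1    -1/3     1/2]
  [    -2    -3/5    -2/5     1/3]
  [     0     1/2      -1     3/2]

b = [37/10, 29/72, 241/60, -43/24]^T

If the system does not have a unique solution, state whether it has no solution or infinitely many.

x_1 = -2, x_2 = 0, x_3 = -7/3, x_4 = -11/4

Row-reduce the augmented matrix:
R2 ← R2 + 1/2·R1.
R3 ← R3 + 2·R1.
R3 ← R3 + 3/5·R2.
R4 ← R4 − 1/2·R2.
R3 ← R3 / (-81/20).
R1 ← R1 + 3/2·R3.
R2 ← R2 + 13/12·R3.
R4 ← R4 + 11/24·R3.
R4 ← R4 / (5783/3645).
R1 ← R1 + 143/405·R4.
R2 ← R2 − 1541/3645·R4.
R3 ← R3 − 362/1215·R4.
Reading off the reduced rows gives x_1 = -2, x_2 = 0, x_3 = -7/3, x_4 = -11/4.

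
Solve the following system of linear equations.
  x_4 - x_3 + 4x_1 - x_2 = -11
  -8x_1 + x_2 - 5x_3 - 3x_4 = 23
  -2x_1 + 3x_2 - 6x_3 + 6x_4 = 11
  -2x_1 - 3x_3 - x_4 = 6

infinitely many solutions

Row-reduce:
R1 ← R1 / (4).
R2 ← R2 + 8·R1.
R3 ← R3 + 2·R1.
R4 ← R4 + 2·R1.
R2 ← R2 / (-1).
R1 ← R1 + 1/4·R2.
R3 ← R3 − 5/2·R2.
R4 ← R4 + 1/2·R2.
R3 ← R3 / (-24).
R1 ← R1 − 3/2·R3.
R2 ← R2 − 7·R3.
Rank is 3 with 4 unknowns, leaving x_4 free.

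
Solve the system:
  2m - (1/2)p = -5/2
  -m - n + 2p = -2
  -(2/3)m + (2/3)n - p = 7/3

Row-reduce:
R1 ← R1 / (2).
R2 ← R2 + 1·R1.
R3 ← R3 + 2/3·R1.
R2 ← R2 / (-1).
R3 ← R3 − 2/3·R2.
Row 3 reduces to 0 = -2/3, a contradiction. The system is inconsistent.

no solution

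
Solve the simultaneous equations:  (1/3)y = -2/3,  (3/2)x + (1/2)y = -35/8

Row-reduce the augmented matrix:
Swap R1 and R2.
R1 ← R1 / (3/2).
R2 ← R2 / (1/3).
R1 ← R1 − 1/3·R2.
Reading off the reduced rows gives x = -9/4, y = -2.

x = -9/4, y = -2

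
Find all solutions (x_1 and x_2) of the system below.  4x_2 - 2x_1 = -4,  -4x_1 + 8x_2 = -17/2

no solution

Row-reduce:
R1 ← R1 / (-2).
R2 ← R2 + 4·R1.
Row 2 reduces to 0 = -1/2, a contradiction. The system is inconsistent.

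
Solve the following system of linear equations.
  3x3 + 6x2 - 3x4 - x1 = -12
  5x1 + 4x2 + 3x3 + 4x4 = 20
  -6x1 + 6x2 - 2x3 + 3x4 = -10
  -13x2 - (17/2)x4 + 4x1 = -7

no solution

Row-reduce:
R1 ← R1 / (-1).
R2 ← R2 − 5·R1.
R3 ← R3 + 6·R1.
R4 ← R4 − 4·R1.
R2 ← R2 / (34).
R1 ← R1 + 6·R2.
R3 ← R3 + 30·R2.
R4 ← R4 − 11·R2.
R3 ← R3 / (-70/17).
R1 ← R1 − 3/17·R3.
R2 ← R2 − 9/17·R3.
R4 ← R4 − 105/17·R3.
Row 4 reduces to 0 = -2, a contradiction. The system is inconsistent.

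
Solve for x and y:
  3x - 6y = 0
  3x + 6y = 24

x = 4, y = 2

Row-reduce the augmented matrix:
R1 ← R1 / (3).
R2 ← R2 − 3·R1.
R2 ← R2 / (12).
R1 ← R1 + 2·R2.
Reading off the reduced rows gives x = 4, y = 2.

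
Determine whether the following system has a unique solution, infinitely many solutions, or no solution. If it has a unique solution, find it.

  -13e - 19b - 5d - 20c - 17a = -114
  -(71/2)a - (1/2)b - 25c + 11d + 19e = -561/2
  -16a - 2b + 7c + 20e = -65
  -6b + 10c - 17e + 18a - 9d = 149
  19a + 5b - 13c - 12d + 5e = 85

infinitely many solutions

Row-reduce:
R1 ← R1 / (-17).
R2 ← R2 + 71/2·R1.
R3 ← R3 + 16·R1.
R4 ← R4 − 18·R1.
R5 ← R5 − 19·R1.
R2 ← R2 / (666/17).
R1 ← R1 − 19/17·R2.
R3 ← R3 − 270/17·R2.
R4 ← R4 + 444/17·R2.
R5 ← R5 + 276/17·R2.
R3 ← R3 / (704/37).
R1 ← R1 − 155/222·R3.
R2 ← R2 − 95/222·R3.
R5 ← R5 + 1051/37·R3.
Swap R4 and R5.
R4 ← R4 / (-20633/1408).
R1 ← R1 + 1447/8448·R4.
R2 ← R2 − 5381/8448·R4.
R3 ← R3 + 295/1408·R4.
Rank is 4 with 5 unknowns, leaving e free.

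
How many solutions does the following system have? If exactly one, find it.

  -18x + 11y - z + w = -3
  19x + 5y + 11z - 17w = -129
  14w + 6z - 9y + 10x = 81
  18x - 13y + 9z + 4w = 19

x = 0, y = -1, z = -2, w = 6

Row-reduce the augmented matrix:
R1 ← R1 / (-18).
R2 ← R2 − 19·R1.
R3 ← R3 − 10·R1.
R4 ← R4 − 18·R1.
R2 ← R2 / (299/18).
R1 ← R1 + 11/18·R2.
R3 ← R3 + 26/9·R2.
R4 ← R4 + 2·R2.
R3 ← R3 / (165/23).
R1 ← R1 − 126/299·R3.
R2 ← R2 − 179/299·R3.
R4 ← R4 − 2750/299·R3.
R4 ← R4 / (-469/39).
R1 ← R1 + 954/715·R4.
R2 ← R2 + 4168/2145·R4.
R3 ← R3 − 271/165·R4.
Reading off the reduced rows gives x = 0, y = -1, z = -2, w = 6.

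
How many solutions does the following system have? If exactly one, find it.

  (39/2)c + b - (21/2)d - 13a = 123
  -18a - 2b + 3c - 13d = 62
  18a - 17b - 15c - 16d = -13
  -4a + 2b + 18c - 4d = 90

no solution

Row-reduce:
R1 ← R1 / (-13).
R2 ← R2 + 18·R1.
R3 ← R3 − 18·R1.
R4 ← R4 + 4·R1.
R2 ← R2 / (-44/13).
R1 ← R1 + 1/13·R2.
R3 ← R3 + 203/13·R2.
R4 ← R4 − 22/13·R2.
R3 ← R3 / (1350/11).
R1 ← R1 + 21/22·R3.
R2 ← R2 − 78/11·R3.
Row 4 reduces to 0 = -2, a contradiction. The system is inconsistent.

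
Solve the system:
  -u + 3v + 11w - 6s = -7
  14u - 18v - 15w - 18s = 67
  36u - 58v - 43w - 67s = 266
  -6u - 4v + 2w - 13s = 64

no solution

Row-reduce:
R1 ← R1 / (-1).
R2 ← R2 − 14·R1.
R3 ← R3 − 36·R1.
R4 ← R4 + 6·R1.
R2 ← R2 / (24).
R1 ← R1 + 3·R2.
R3 ← R3 − 50·R2.
R4 ← R4 + 22·R2.
R3 ← R3 / (761/12).
R1 ← R1 − 51/8·R3.
R2 ← R2 − 139/24·R3.
R4 ← R4 − 761/12·R3.
Row 4 reduces to 0 = -1, a contradiction. The system is inconsistent.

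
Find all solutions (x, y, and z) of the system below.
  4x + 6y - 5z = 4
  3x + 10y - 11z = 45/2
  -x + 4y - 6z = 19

no solution

Row-reduce:
R1 ← R1 / (4).
R2 ← R2 − 3·R1.
R3 ← R3 + 1·R1.
R2 ← R2 / (11/2).
R1 ← R1 − 3/2·R2.
R3 ← R3 − 11/2·R2.
Row 3 reduces to 0 = 1/2, a contradiction. The system is inconsistent.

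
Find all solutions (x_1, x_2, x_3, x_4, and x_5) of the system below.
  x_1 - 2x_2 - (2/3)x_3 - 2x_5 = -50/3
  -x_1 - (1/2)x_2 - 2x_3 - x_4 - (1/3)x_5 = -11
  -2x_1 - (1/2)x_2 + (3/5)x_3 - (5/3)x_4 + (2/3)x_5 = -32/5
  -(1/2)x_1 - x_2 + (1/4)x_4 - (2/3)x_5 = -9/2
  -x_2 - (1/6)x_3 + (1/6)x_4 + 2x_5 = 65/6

x_1 = 0, x_2 = 2, x_3 = 1, x_4 = 6, x_5 = 6

Row-reduce the augmented matrix:
R2 ← R2 + 1·R1.
R3 ← R3 + 2·R1.
R4 ← R4 + 1/2·R1.
R2 ← R2 / (-5/2).
R1 ← R1 + 2·R2.
R3 ← R3 + 9/2·R2.
R4 ← R4 + 2·R2.
R5 ← R5 + 1·R2.
R3 ← R3 / (61/15).
R1 ← R1 − 22/15·R3.
R2 ← R2 − 16/15·R3.
R4 ← R4 − 9/5·R3.
R5 ← R5 − 9/10·R3.
R4 ← R4 / (1209/1220).
R1 ← R1 − 688/915·R4.
R2 ← R2 − 334/915·R4.
R3 ← R3 − 2/61·R4.
R5 ← R5 − 983/1830·R4.
R5 ← R5 / (20609/7254).
R1 ← R1 + 1112/3627·R5.
R2 ← R2 − 2806/3627·R5.
R3 ← R3 − 265/1209·R5.
R4 ← R4 + 224/1209·R5.
Reading off the reduced rows gives x_1 = 0, x_2 = 2, x_3 = 1, x_4 = 6, x_5 = 6.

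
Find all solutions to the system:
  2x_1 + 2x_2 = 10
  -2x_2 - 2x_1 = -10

infinitely many solutions

Row-reduce:
R1 ← R1 / (2).
R2 ← R2 + 2·R1.
Rank is 1 with 2 unknowns, leaving x_2 free.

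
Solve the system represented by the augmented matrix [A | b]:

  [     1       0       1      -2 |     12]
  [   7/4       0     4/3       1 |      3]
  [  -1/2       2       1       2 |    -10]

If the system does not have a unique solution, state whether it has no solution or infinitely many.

infinitely many solutions

Row-reduce:
R2 ← R2 − 7/4·R1.
R3 ← R3 + 1/2·R1.
Swap R2 and R3.
R2 ← R2 / (2).
R3 ← R3 / (-5/12).
R1 ← R1 − 1·R3.
R2 ← R2 − 3/4·R3.
Rank is 3 with 4 unknowns, leaving x_4 free.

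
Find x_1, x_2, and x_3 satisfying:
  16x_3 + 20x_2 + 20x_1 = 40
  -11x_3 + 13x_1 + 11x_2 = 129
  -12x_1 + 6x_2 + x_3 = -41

Row-reduce the augmented matrix:
R1 ← R1 / (20).
R2 ← R2 − 13·R1.
R3 ← R3 + 12·R1.
R2 ← R2 / (-2).
R1 ← R1 − 1·R2.
R3 ← R3 − 18·R2.
R3 ← R3 / (-182).
R1 ← R1 + 99/10·R3.
R2 ← R2 − 107/10·R3.
Reading off the reduced rows gives x_1 = 4, x_2 = 2, x_3 = -5.

x_1 = 4, x_2 = 2, x_3 = -5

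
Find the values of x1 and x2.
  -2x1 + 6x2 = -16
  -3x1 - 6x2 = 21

x1 = -1, x2 = -3

Row-reduce the augmented matrix:
R1 ← R1 / (-2).
R2 ← R2 + 3·R1.
R2 ← R2 / (-15).
R1 ← R1 + 3·R2.
Reading off the reduced rows gives x1 = -1, x2 = -3.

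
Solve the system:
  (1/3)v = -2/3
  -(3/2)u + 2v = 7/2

Row-reduce the augmented matrix:
Swap R1 and R2.
R1 ← R1 / (-3/2).
R2 ← R2 / (1/3).
R1 ← R1 + 4/3·R2.
Reading off the reduced rows gives u = -5, v = -2.

u = -5, v = -2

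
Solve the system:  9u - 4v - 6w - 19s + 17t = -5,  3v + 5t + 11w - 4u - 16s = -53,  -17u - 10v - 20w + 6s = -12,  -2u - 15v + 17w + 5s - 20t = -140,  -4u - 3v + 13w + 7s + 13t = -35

Row-reduce the augmented matrix:
R1 ← R1 / (9).
R2 ← R2 + 4·R1.
R3 ← R3 + 17·R1.
R4 ← R4 + 2·R1.
R5 ← R5 + 4·R1.
R2 ← R2 / (11/9).
R1 ← R1 + 4/9·R2.
R3 ← R3 + 158/9·R2.
R4 ← R4 + 143/9·R2.
R5 ← R5 + 43/9·R2.
R3 ← R3 / (972/11).
R1 ← R1 − 26/11·R3.
R2 ← R2 − 75/11·R3.
R4 ← R4 − 124·R3.
R5 ← R5 − 472/11·R3.
R4 ← R4 / (17630/81).
R1 ← R1 + 131/162·R4.
R2 ← R2 − 1015/108·R4.
R3 ← R3 + 1397/324·R4.
R5 ← R5 − 7129/81·R4.
R5 ← R5 / (243149/8815).
R1 ← R1 − 1852/8815·R5.
R2 ← R2 − 715/1763·R5.
R3 ← R3 + 5198/8815·R5.
R4 ← R4 + 6121/8815·R5.
Reading off the reduced rows gives u = 2, v = 5, w = -3, s = 2, t = 1.

u = 2, v = 5, w = -3, s = 2, t = 1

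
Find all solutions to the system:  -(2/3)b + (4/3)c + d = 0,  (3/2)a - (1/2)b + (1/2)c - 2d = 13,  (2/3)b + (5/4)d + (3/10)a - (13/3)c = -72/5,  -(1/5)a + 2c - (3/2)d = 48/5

Row-reduce:
Swap R1 and R2.
R1 ← R1 / (3/2).
R3 ← R3 − 3/10·R1.
R4 ← R4 + 1/5·R1.
R2 ← R2 / (-2/3).
R1 ← R1 + 1/3·R2.
R3 ← R3 − 23/30·R2.
R4 ← R4 + 1/15·R2.
R3 ← R3 / (-29/10).
R1 ← R1 + 1/3·R3.
R2 ← R2 + 2·R3.
R4 ← R4 − 29/15·R3.
Rank is 3 with 4 unknowns, leaving d free.

infinitely many solutions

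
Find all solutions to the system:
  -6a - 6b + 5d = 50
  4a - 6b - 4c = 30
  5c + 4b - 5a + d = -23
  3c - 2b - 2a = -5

a = -2, b = -3, c = -5, d = 4

Row-reduce the augmented matrix:
R1 ← R1 / (-6).
R2 ← R2 − 4·R1.
R3 ← R3 + 5·R1.
R4 ← R4 + 2·R1.
R2 ← R2 / (-10).
R1 ← R1 − 1·R2.
R3 ← R3 − 9·R2.
R3 ← R3 / (7/5).
R1 ← R1 + 2/5·R3.
R2 ← R2 − 2/5·R3.
R4 ← R4 − 3·R3.
R4 ← R4 / (-55/42).
R1 ← R1 + 23/42·R4.
R2 ← R2 + 2/7·R4.
R3 ← R3 + 5/42·R4.
Reading off the reduced rows gives a = -2, b = -3, c = -5, d = 4.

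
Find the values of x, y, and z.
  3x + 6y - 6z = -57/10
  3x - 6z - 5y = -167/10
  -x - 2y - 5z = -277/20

x = 3/5, y = 1, z = 9/4

Row-reduce the augmented matrix:
R1 ← R1 / (3).
R2 ← R2 − 3·R1.
R3 ← R3 + 1·R1.
R2 ← R2 / (-11).
R1 ← R1 − 2·R2.
R3 ← R3 / (-7).
R1 ← R1 + 2·R3.
Reading off the reduced rows gives x = 3/5, y = 1, z = 9/4.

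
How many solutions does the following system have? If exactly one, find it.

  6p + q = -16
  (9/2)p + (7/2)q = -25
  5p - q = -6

Row-reduce:
R1 ← R1 / (6).
R2 ← R2 − 9/2·R1.
R3 ← R3 − 5·R1.
R2 ← R2 / (11/4).
R1 ← R1 − 1/6·R2.
R3 ← R3 + 11/6·R2.
Row 3 reduces to 0 = -4/3, a contradiction. The system is inconsistent.

no solution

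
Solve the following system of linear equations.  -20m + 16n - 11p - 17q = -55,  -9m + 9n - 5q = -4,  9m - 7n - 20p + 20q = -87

Row-reduce:
R1 ← R1 / (-20).
R2 ← R2 + 9·R1.
R3 ← R3 − 9·R1.
R2 ← R2 / (9/5).
R1 ← R1 + 4/5·R2.
R3 ← R3 − 1/5·R2.
R3 ← R3 / (-51/2).
R1 ← R1 − 11/4·R3.
R2 ← R2 − 11/4·R3.
Rank is 3 with 4 unknowns, leaving q free.

infinitely many solutions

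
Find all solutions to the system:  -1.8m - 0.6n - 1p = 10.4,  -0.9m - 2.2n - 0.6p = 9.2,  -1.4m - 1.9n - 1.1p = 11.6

Row-reduce the augmented matrix:
R1 ← R1 / (-9/5).
R2 ← R2 + 9/10·R1.
R3 ← R3 + 7/5·R1.
R2 ← R2 / (-19/10).
R1 ← R1 − 1/3·R2.
R3 ← R3 + 43/30·R2.
R3 ← R3 / (-211/855).
R1 ← R1 − 92/171·R3.
R2 ← R2 − 1/19·R3.
Reading off the reduced rows gives m = -4, n = -2, p = -2.

m = -4, n = -2, p = -2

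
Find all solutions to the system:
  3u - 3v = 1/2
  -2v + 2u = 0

no solution

Row-reduce:
R1 ← R1 / (3).
R2 ← R2 − 2·R1.
Row 2 reduces to 0 = -1/3, a contradiction. The system is inconsistent.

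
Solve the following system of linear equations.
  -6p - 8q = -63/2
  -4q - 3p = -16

no solution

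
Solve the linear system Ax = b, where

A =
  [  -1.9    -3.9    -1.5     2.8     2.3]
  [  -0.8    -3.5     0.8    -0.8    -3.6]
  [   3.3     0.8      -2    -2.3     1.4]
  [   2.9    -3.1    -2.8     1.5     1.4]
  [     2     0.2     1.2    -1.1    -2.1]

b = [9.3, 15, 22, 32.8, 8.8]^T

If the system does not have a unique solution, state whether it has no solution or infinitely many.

x_1 = 5, x_2 = -6, x_3 = -1, x_4 = -3, x_5 = 1

Row-reduce the augmented matrix:
R1 ← R1 / (-19/10).
R2 ← R2 + 4/5·R1.
R3 ← R3 − 33/10·R1.
R4 ← R4 − 29/10·R1.
R5 ← R5 − 2·R1.
R2 ← R2 / (-353/190).
R1 ← R1 − 39/19·R2.
R3 ← R3 + 227/38·R2.
R4 ← R4 + 172/19·R2.
R5 ← R5 + 371/95·R2.
R3 ← R3 / (-6501/706).
R1 ← R1 − 837/353·R3.
R2 ← R2 + 272/353·R3.
R4 ← R4 + 42589/3530·R3.
R5 ← R5 + 1196/353·R3.
R4 ← R4 / (201583/54175).
R1 ← R1 + 14753/10835·R4.
R2 ← R2 − 3448/10835·R4.
R3 ← R3 + 10503/10835·R4.
R5 ← R5 − 59003/21670·R4.
R5 ← R5 / (3845551/2015830).
R1 ← R1 + 467468/604749·R5.
R2 ← R2 − 142140/201583·R5.
R3 ← R3 + 1184101/604749·R5.
R4 ← R4 − 139150/604749·R5.
Reading off the reduced rows gives x_1 = 5, x_2 = -6, x_3 = -1, x_4 = -3, x_5 = 1.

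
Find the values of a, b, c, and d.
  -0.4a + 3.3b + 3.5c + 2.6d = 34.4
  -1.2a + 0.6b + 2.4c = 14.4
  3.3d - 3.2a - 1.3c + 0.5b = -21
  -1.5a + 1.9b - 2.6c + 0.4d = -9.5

Row-reduce the augmented matrix:
R1 ← R1 / (-2/5).
R2 ← R2 + 6/5·R1.
R3 ← R3 + 16/5·R1.
R4 ← R4 + 3/2·R1.
R2 ← R2 / (-93/10).
R1 ← R1 + 33/4·R2.
R3 ← R3 + 259/10·R2.
R4 ← R4 + 419/40·R2.
R3 ← R3 / (-209/31).
R1 ← R1 + 97/62·R3.
R2 ← R2 − 27/31·R3.
R4 ← R4 + 4093/620·R3.
R4 ← R4 / (-17857/3800).
R1 ← R1 + 213/380·R4.
R2 ← R2 − 263/190·R4.
R3 ← R3 + 119/190·R4.
Reading off the reduced rows gives a = 3, b = 6, c = 6, d = -2.

a = 3, b = 6, c = 6, d = -2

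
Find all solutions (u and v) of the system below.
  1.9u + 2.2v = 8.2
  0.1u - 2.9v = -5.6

Row-reduce the augmented matrix:
R1 ← R1 / (19/10).
R2 ← R2 − 1/10·R1.
R2 ← R2 / (-573/190).
R1 ← R1 − 22/19·R2.
Reading off the reduced rows gives u = 2, v = 2.

u = 2, v = 2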